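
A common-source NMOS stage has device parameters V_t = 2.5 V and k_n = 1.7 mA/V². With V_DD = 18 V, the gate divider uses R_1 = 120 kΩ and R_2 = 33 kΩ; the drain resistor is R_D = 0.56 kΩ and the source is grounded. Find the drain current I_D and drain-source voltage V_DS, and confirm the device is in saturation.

V_G = V_DD·R_2/(R_1+R_2) = 18×33/153 = 3.88 V. With the source grounded, V_GS = V_G = 3.88 V.
Assume saturation: I_D = (k_n/2)(V_GS − V_t)² = (1.7/2)×(3.88 − 2.5)² = 0.85×1.38² = 1.62 mA.
V_DS = V_DD − I_D·R_D = 18 − 1.62×0.56 = 17.1 V.
Saturation requires V_DS ≥ V_GS − V_t = 1.38 V; 17.1 ≥ 1.38 ✓.

I_D ≈ 1.6 mA, V_DS ≈ 17 V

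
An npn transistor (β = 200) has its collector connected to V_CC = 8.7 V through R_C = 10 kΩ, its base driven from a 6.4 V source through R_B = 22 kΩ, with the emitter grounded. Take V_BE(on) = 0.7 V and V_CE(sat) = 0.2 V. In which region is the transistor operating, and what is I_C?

saturation; I_C ≈ 0.85 mA

Assume active: I_B = (6.4 − 0.7)/22 = 0.259 mA, giving I_C = β·I_B = 51.8 mA.
But then V_CE = 8.7 − 51.8×10 = -509 V < V_CE(sat) = 0.2 V — impossible in the active region.
So the transistor is saturated. With V_CE = 0.2 V, I_C = (V_CC − 0.2)/R_C = 8.5/10 = 0.85 mA.
Check: β·I_B = 51.8 mA > I_C = 0.85 mA, confirming saturation.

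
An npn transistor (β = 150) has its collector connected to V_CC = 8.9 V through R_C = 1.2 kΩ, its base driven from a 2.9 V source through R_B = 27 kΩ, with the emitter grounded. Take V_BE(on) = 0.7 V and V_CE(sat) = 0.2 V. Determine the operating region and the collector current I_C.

Assume active: I_B = (2.9 − 0.7)/27 = 0.0815 mA, giving I_C = β·I_B = 12.2 mA.
But then V_CE = 8.9 − 12.2×1.2 = -5.77 V < V_CE(sat) = 0.2 V — impossible in the active region.
So the transistor is saturated. With V_CE = 0.2 V, I_C = (V_CC − 0.2)/R_C = 8.7/1.2 = 7.25 mA.
Check: β·I_B = 12.2 mA > I_C = 7.25 mA, confirming saturation.

saturation; I_C ≈ 7.3 mA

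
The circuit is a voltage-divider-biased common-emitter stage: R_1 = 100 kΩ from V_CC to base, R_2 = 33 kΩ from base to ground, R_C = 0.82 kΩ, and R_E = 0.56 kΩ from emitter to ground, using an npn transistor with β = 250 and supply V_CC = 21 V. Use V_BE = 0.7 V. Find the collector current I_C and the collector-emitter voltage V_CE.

Thevenize the base divider: V_Th = V_CC·R_2/(R_1+R_2) = 21×33/133 = 5.21 V, R_Th = R_1‖R_2 = 24.8 kΩ.
Base-emitter loop: V_Th = I_B·R_Th + V_BE + (β+1)I_B·R_E, so I_B = (5.21 − 0.7) / (24.8 + 251×0.56) = 0.0273 mA.
I_C = β·I_B = 250×0.0273 = 6.82 mA, and I_E = (β+1)I_B = 6.85 mA.
V_CE = V_CC − I_C·R_C − I_E·R_E = 21 − 6.82×0.82 − 6.85×0.56 = 11.6 V.
V_CE = 11.6 V > 0.2 V confirms active-region operation.

I_C ≈ 6.8 mA, V_CE ≈ 12 V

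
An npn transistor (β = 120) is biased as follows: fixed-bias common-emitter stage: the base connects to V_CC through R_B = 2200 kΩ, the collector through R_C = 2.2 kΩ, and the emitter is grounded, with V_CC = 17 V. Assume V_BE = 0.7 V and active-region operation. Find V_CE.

V_CE ≈ 15 V

Base loop: V_CC = I_B·R_B + V_BE, so I_B = (17 − 0.7)/2200 kΩ = 0.00741 mA.
In the active region I_C = β·I_B = 120 × 0.00741 = 0.889 mA.
Collector loop: V_CE = V_CC − I_C·R_C = 17 − 0.889×2.2 = 15 V.
Since V_CE = 15 V > V_CE(sat) ≈ 0.2 V, the transistor is in the active region as assumed.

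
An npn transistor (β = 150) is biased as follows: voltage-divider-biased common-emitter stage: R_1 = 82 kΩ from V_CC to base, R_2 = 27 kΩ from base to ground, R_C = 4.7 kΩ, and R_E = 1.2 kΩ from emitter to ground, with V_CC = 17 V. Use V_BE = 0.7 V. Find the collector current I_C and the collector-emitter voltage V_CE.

Thevenize the base divider: V_Th = V_CC·R_2/(R_1+R_2) = 17×27/109 = 4.21 V, R_Th = R_1‖R_2 = 20.3 kΩ.
Base-emitter loop: V_Th = I_B·R_Th + V_BE + (β+1)I_B·R_E, so I_B = (4.21 − 0.7) / (20.3 + 151×1.2) = 0.0174 mA.
I_C = β·I_B = 150×0.0174 = 2.61 mA, and I_E = (β+1)I_B = 2.63 mA.
V_CE = V_CC − I_C·R_C − I_E·R_E = 17 − 2.61×4.7 − 2.63×1.2 = 1.56 V.
V_CE = 1.56 V > 0.2 V confirms active-region operation.

I_C ≈ 2.6 mA, V_CE ≈ 1.6 V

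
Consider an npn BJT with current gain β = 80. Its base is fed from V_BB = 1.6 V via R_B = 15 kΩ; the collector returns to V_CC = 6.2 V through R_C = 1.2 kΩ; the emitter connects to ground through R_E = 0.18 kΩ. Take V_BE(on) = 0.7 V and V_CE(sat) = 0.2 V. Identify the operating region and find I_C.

Assume active. Base-emitter loop: I_B = (V_BB − V_BE)/(R_B + (β+1)R_E) = (1.6 − 0.7)/(15 + 81×0.18) = 0.0304 mA.
I_C = β·I_B = 80×0.0304 = 2.43 mA.
V_CE = V_CC − I_C·R_C − I_E·R_E = 6.2 − 2.43×1.2 − 2.46×0.18 = 2.84 V > V_CE(sat), so the active-region assumption holds.

active; I_C ≈ 2.4 mA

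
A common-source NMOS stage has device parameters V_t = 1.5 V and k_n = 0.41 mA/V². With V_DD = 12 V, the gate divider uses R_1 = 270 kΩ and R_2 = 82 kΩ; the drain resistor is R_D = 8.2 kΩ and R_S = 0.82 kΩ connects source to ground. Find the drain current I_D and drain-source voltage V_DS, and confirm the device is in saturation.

V_G = V_DD·R_2/(R_1+R_2) = 12×82/352 = 2.8 V.
Assume saturation: I_D = (k_n/2)(V_GS − V_t)² with V_GS = V_G − I_D·R_S = 2.8 − 0.82·I_D.
Substituting gives 0.138·I_D² − 1.44·I_D + 0.344 = 0, with roots I_D = 0.245 or 10.2 mA.
The root I_D = 10.2 mA gives V_GS = -5.54 V ≤ V_t, so take I_D = 0.245 mA.
Then V_GS = 2.59 V and V_DS = V_DD − I_D(R_D+R_S) = 12 − 0.245×9.02 = 9.79 V.
Saturation requires V_DS ≥ V_GS − V_t = 1.09 V; 9.79 ≥ 1.09 ✓.

I_D ≈ 0.25 mA, V_DS ≈ 9.8 V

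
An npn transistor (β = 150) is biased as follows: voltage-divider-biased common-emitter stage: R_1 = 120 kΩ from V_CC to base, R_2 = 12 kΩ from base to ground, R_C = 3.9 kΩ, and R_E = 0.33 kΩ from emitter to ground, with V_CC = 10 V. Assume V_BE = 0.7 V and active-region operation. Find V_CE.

Thevenize the base divider: V_Th = V_CC·R_2/(R_1+R_2) = 10×12/132 = 0.909 V, R_Th = R_1‖R_2 = 10.9 kΩ.
Base-emitter loop: V_Th = I_B·R_Th + V_BE + (β+1)I_B·R_E, so I_B = (0.909 − 0.7) / (10.9 + 151×0.33) = 0.00344 mA.
I_C = β·I_B = 150×0.00344 = 0.516 mA, and I_E = (β+1)I_B = 0.52 mA.
V_CE = V_CC − I_C·R_C − I_E·R_E = 10 − 0.516×3.9 − 0.52×0.33 = 7.81 V.
V_CE = 7.81 V > 0.2 V confirms active-region operation.

V_CE ≈ 7.8 V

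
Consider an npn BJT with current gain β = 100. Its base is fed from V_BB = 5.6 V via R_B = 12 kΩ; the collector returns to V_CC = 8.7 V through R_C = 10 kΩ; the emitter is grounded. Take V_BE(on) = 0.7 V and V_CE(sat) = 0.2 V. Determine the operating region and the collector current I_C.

saturation; I_C ≈ 0.85 mA

Assume active: I_B = (5.6 − 0.7)/12 = 0.408 mA, giving I_C = β·I_B = 40.8 mA.
But then V_CE = 8.7 − 40.8×10 = -400 V < V_CE(sat) = 0.2 V — impossible in the active region.
So the transistor is saturated. With V_CE = 0.2 V, I_C = (V_CC − 0.2)/R_C = 8.5/10 = 0.85 mA.
Check: β·I_B = 40.8 mA > I_C = 0.85 mA, confirming saturation.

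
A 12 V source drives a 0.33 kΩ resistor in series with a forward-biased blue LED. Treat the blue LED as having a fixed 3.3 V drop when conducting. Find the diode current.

I ≈ 26 mA

KVL around the loop: 12 = V_D + I·R = 3.3 + I × 0.33 kΩ.
So I = (12 − 3.3) / 0.33 kΩ = 8.7 / 0.33 = 26.4 mA.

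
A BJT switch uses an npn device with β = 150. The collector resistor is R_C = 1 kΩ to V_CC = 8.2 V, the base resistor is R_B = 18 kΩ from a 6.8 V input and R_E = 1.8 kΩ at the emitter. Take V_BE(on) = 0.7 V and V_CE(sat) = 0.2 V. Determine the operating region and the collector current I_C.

Assume active: I_B = (6.8 − 0.7)/(18 + 151×1.8) = 0.021 mA, I_C = β·I_B = 3.16 mA.
Then V_CE = 8.2 − 3.16×1 − 3.18×1.8 = -0.678 V < 0.2 V — the active assumption fails.
Re-solve with V_CE = 0.2 V. KCL at the emitter: V_E/R_E = (V_BB−0.7−V_E)/R_B + (V_CC−0.2−V_E)/R_C, giving V_E = 5.18 V.
I_C = (V_CC − 0.2 − V_E)/R_C = (8 − 5.18)/1 = 2.82 mA.
Check: I_B = (6.1 − 5.18)/18 = 0.0513 mA, and β·I_B = 7.7 mA > I_C, confirming saturation.

saturation; I_C ≈ 2.8 mA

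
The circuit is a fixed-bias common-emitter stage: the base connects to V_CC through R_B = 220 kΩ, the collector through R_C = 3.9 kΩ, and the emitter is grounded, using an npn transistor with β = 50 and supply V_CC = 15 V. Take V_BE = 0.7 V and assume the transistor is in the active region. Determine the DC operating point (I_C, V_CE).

Base loop: V_CC = I_B·R_B + V_BE, so I_B = (15 − 0.7)/220 kΩ = 0.065 mA.
In the active region I_C = β·I_B = 50 × 0.065 = 3.25 mA.
Collector loop: V_CE = V_CC − I_C·R_C = 15 − 3.25×3.9 = 2.33 V.
Since V_CE = 2.33 V > V_CE(sat) ≈ 0.2 V, the transistor is in the active region as assumed.

I_C ≈ 3.2 mA, V_CE ≈ 2.3 V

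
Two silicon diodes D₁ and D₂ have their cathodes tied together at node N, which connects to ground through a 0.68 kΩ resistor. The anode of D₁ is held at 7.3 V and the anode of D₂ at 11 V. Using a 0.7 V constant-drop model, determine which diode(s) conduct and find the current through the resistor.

Only D₂ conducts; I_R ≈ 15 mA

Assume both conduct. Then node N would need to be at both 7.3−0.7 = 6.6 V and 11−0.7 = 10.3 V, which is impossible.
Assume only D₂ conducts: V_N = 11 − 0.7 = 10.3 V, so I_R = 10.3/0.68 = 15.1 mA.
Check D₁: its anode-to-cathode voltage is 7.3 − 10.3 = -3 V < 0.7 V, so it is off. The assumption is consistent.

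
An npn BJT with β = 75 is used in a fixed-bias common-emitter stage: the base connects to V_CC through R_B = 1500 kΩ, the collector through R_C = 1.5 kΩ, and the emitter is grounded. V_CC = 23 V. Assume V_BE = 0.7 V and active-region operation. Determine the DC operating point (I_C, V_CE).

I_C ≈ 1.1 mA, V_CE ≈ 21 V

Base loop: V_CC = I_B·R_B + V_BE, so I_B = (23 − 0.7)/1500 kΩ = 0.0149 mA.
In the active region I_C = β·I_B = 75 × 0.0149 = 1.11 mA.
Collector loop: V_CE = V_CC − I_C·R_C = 23 − 1.11×1.5 = 21.3 V.
Since V_CE = 21.3 V > V_CE(sat) ≈ 0.2 V, the transistor is in the active region as assumed.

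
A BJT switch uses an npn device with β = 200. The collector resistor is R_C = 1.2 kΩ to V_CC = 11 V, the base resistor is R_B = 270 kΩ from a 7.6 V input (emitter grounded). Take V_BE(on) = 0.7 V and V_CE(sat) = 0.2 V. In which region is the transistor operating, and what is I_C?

active; I_C ≈ 5.1 mA

Assume active. Base-emitter loop: I_B = (V_BB − V_BE)/R_B = (7.6 − 0.7)/270 = 0.0256 mA.
I_C = β·I_B = 200×0.0256 = 5.11 mA.
V_CE = V_CC − I_C·R_C = 11 − 5.11×1.2 = 4.87 V > V_CE(sat), so the active-region assumption holds.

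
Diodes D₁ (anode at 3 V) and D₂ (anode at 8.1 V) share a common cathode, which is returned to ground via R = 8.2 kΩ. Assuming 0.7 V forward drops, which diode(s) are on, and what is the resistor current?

Only D₂ conducts; I_R ≈ 0.9 mA

Assume both conduct. Then node N would need to be at both 3−0.7 = 2.3 V and 8.1−0.7 = 7.4 V, which is impossible.
Assume only D₂ conducts: V_N = 8.1 − 0.7 = 7.4 V, so I_R = 7.4/8.2 = 0.902 mA.
Check D₁: its anode-to-cathode voltage is 3 − 7.4 = -4.4 V < 0.7 V, so it is off. The assumption is consistent.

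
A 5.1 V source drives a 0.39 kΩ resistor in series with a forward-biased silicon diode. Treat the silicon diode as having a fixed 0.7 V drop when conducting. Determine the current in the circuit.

KVL around the loop: 5.1 = V_D + I·R = 0.7 + I × 0.39 kΩ.
So I = (5.1 − 0.7) / 0.39 kΩ = 4.4 / 0.39 = 11.3 mA.

I ≈ 11 mA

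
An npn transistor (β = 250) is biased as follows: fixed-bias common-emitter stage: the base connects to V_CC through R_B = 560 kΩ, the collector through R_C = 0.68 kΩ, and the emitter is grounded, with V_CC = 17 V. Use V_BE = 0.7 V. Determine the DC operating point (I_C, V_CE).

Base loop: V_CC = I_B·R_B + V_BE, so I_B = (17 − 0.7)/560 kΩ = 0.0291 mA.
In the active region I_C = β·I_B = 250 × 0.0291 = 7.28 mA.
Collector loop: V_CE = V_CC − I_C·R_C = 17 − 7.28×0.68 = 12.1 V.
Since V_CE = 12.1 V > V_CE(sat) ≈ 0.2 V, the transistor is in the active region as assumed.

I_C ≈ 7.3 mA, V_CE ≈ 12 V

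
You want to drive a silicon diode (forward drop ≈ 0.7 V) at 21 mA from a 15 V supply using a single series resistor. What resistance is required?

The resistor drops V_S − V_D = 15 − 0.7 = 14.3 V at 21 mA.
R = 14.3 V / 21 mA = 0.681 kΩ.

R ≈ 0.68 kΩ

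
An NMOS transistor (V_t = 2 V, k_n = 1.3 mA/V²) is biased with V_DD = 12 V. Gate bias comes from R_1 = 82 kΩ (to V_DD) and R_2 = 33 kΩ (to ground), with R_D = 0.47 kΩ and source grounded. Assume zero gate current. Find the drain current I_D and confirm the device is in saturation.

I_D ≈ 1.4 mA

V_G = V_DD·R_2/(R_1+R_2) = 12×33/115 = 3.44 V. With the source grounded, V_GS = V_G = 3.44 V.
Assume saturation: I_D = (k_n/2)(V_GS − V_t)² = (1.3/2)×(3.44 − 2)² = 0.65×1.44² = 1.35 mA.
V_DS = V_DD − I_D·R_D = 12 − 1.35×0.47 = 11.4 V.
Saturation requires V_DS ≥ V_GS − V_t = 1.44 V; 11.4 ≥ 1.44 ✓.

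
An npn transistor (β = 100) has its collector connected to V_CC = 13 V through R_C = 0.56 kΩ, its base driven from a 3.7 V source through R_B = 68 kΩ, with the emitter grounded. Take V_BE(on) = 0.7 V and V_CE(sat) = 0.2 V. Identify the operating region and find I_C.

active; I_C ≈ 4.4 mA

Assume active. Base-emitter loop: I_B = (V_BB − V_BE)/R_B = (3.7 − 0.7)/68 = 0.0441 mA.
I_C = β·I_B = 100×0.0441 = 4.41 mA.
V_CE = V_CC − I_C·R_C = 13 − 4.41×0.56 = 10.5 V > V_CE(sat), so the active-region assumption holds.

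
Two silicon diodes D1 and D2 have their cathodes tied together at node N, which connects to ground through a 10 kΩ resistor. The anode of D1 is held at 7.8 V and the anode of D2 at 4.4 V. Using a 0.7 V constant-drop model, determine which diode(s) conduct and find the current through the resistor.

Only D1 conducts; I_R ≈ 0.71 mA

Assume both conduct. Then node N would need to be at both 7.8−0.7 = 7.1 V and 4.4−0.7 = 3.7 V, which is impossible.
Assume only D1 conducts: V_N = 7.8 − 0.7 = 7.1 V, so I_R = 7.1/10 = 0.71 mA.
Check D2: its anode-to-cathode voltage is 4.4 − 7.1 = -2.7 V < 0.7 V, so it is off. The assumption is consistent.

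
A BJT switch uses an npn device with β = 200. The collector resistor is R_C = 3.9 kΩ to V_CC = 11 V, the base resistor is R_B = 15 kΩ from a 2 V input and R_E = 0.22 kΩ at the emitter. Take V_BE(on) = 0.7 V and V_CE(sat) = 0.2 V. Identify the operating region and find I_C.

Assume active: I_B = (2 − 0.7)/(15 + 201×0.22) = 0.022 mA, I_C = β·I_B = 4.39 mA.
Then V_CE = 11 − 4.39×3.9 − 4.41×0.22 = -7.09 V < 0.2 V — the active assumption fails.
Re-solve with V_CE = 0.2 V. KCL at the emitter: V_E/R_E = (V_BB−0.7−V_E)/R_B + (V_CC−0.2−V_E)/R_C, giving V_E = 0.587 V.
I_C = (V_CC − 0.2 − V_E)/R_C = (10.8 − 0.587)/3.9 = 2.62 mA.
Check: I_B = (1.3 − 0.587)/15 = 0.0476 mA, and β·I_B = 9.51 mA > I_C, confirming saturation.

saturation; I_C ≈ 2.6 mA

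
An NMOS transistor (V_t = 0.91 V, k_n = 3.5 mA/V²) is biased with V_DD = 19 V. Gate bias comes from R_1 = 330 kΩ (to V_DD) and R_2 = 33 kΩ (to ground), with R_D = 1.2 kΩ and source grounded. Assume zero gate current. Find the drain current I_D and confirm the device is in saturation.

V_G = V_DD·R_2/(R_1+R_2) = 19×33/363 = 1.73 V. With the source grounded, V_GS = V_G = 1.73 V.
Assume saturation: I_D = (k_n/2)(V_GS − V_t)² = (3.5/2)×(1.73 − 0.91)² = 1.75×0.817² = 1.17 mA.
V_DS = V_DD − I_D·R_D = 19 − 1.17×1.2 = 17.6 V.
Saturation requires V_DS ≥ V_GS − V_t = 0.817 V; 17.6 ≥ 0.817 ✓.

I_D ≈ 1.2 mA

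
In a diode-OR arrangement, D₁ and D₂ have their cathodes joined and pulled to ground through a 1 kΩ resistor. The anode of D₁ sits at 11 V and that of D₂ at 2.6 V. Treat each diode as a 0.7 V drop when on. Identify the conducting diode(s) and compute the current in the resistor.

Only D₁ conducts; I_R ≈ 10 mA

Assume both conduct. Then node N would need to be at both 11−0.7 = 10.3 V and 2.6−0.7 = 1.9 V, which is impossible.
Assume only D₁ conducts: V_N = 11 − 0.7 = 10.3 V, so I_R = 10.3/1 = 10.3 mA.
Check D₂: its anode-to-cathode voltage is 2.6 − 10.3 = -7.7 V < 0.7 V, so it is off. The assumption is consistent.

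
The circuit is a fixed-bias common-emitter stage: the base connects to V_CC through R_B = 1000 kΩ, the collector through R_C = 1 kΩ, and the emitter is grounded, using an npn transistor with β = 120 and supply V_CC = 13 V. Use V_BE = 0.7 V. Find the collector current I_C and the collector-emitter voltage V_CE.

Base loop: V_CC = I_B·R_B + V_BE, so I_B = (13 − 0.7)/1000 kΩ = 0.0123 mA.
In the active region I_C = β·I_B = 120 × 0.0123 = 1.48 mA.
Collector loop: V_CE = V_CC − I_C·R_C = 13 − 1.48×1 = 11.5 V.
Since V_CE = 11.5 V > V_CE(sat) ≈ 0.2 V, the transistor is in the active region as assumed.

I_C ≈ 1.5 mA, V_CE ≈ 12 V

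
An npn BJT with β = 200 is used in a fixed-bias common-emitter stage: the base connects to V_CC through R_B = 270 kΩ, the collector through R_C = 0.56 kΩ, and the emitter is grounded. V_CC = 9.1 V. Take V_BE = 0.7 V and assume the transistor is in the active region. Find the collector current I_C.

Base loop: V_CC = I_B·R_B + V_BE, so I_B = (9.1 − 0.7)/270 kΩ = 0.0311 mA.
In the active region I_C = β·I_B = 200 × 0.0311 = 6.22 mA.
Collector loop: V_CE = V_CC − I_C·R_C = 9.1 − 6.22×0.56 = 5.62 V.
Since V_CE = 5.62 V > V_CE(sat) ≈ 0.2 V, the transistor is in the active region as assumed.

I_C ≈ 6.2 mA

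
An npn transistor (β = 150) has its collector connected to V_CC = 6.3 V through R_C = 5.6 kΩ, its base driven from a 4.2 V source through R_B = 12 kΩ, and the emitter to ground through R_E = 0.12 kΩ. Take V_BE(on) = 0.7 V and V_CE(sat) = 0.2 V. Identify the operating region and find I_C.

Assume active: I_B = (4.2 − 0.7)/(12 + 151×0.12) = 0.116 mA, I_C = β·I_B = 17.4 mA.
Then V_CE = 6.3 − 17.4×5.6 − 17.5×0.12 = -93.4 V < 0.2 V — the active assumption fails.
Re-solve with V_CE = 0.2 V. KCL at the emitter: V_E/R_E = (V_BB−0.7−V_E)/R_B + (V_CC−0.2−V_E)/R_C, giving V_E = 0.161 V.
I_C = (V_CC − 0.2 − V_E)/R_C = (6.1 − 0.161)/5.6 = 1.06 mA.
Check: I_B = (3.5 − 0.161)/12 = 0.278 mA, and β·I_B = 41.7 mA > I_C, confirming saturation.

saturation; I_C ≈ 1.1 mA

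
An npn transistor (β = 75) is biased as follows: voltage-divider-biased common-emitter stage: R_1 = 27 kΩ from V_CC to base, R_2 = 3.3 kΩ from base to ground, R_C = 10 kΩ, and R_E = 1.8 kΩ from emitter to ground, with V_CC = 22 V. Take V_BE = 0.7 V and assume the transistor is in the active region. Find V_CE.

V_CE ≈ 11 V

Thevenize the base divider: V_Th = V_CC·R_2/(R_1+R_2) = 22×3.3/30.3 = 2.4 V, R_Th = R_1‖R_2 = 2.94 kΩ.
Base-emitter loop: V_Th = I_B·R_Th + V_BE + (β+1)I_B·R_E, so I_B = (2.4 − 0.7) / (2.94 + 76×1.8) = 0.0121 mA.
I_C = β·I_B = 75×0.0121 = 0.91 mA, and I_E = (β+1)I_B = 0.922 mA.
V_CE = V_CC − I_C·R_C − I_E·R_E = 22 − 0.91×10 − 0.922×1.8 = 11.2 V.
V_CE = 11.2 V > 0.2 V confirms active-region operation.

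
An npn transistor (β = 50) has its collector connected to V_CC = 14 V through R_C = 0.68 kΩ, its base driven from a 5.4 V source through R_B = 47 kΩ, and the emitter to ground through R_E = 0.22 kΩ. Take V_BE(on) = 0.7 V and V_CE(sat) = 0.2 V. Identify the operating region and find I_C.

Assume active. Base-emitter loop: I_B = (V_BB − V_BE)/(R_B + (β+1)R_E) = (5.4 − 0.7)/(47 + 51×0.22) = 0.0807 mA.
I_C = β·I_B = 50×0.0807 = 4.04 mA.
V_CE = V_CC − I_C·R_C − I_E·R_E = 14 − 4.04×0.68 − 4.12×0.22 = 10.3 V > V_CE(sat), so the active-region assumption holds.

active; I_C ≈ 4 mA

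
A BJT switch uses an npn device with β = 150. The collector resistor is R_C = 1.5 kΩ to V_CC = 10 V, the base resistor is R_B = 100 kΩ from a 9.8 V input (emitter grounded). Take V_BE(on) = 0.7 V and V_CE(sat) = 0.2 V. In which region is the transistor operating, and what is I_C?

saturation; I_C ≈ 6.5 mA

Assume active: I_B = (9.8 − 0.7)/100 = 0.091 mA, giving I_C = β·I_B = 13.7 mA.
But then V_CE = 10 − 13.7×1.5 = -10.5 V < V_CE(sat) = 0.2 V — impossible in the active region.
So the transistor is saturated. With V_CE = 0.2 V, I_C = (V_CC − 0.2)/R_C = 9.8/1.5 = 6.53 mA.
Check: β·I_B = 13.7 mA > I_C = 6.53 mA, confirming saturation.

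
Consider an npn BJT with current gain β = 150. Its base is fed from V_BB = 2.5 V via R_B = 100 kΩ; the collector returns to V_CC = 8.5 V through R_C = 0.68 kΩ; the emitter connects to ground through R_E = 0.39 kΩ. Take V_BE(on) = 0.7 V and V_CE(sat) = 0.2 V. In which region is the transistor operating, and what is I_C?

active; I_C ≈ 1.7 mA

Assume active. Base-emitter loop: I_B = (V_BB − V_BE)/(R_B + (β+1)R_E) = (2.5 − 0.7)/(100 + 151×0.39) = 0.0113 mA.
I_C = β·I_B = 150×0.0113 = 1.7 mA.
V_CE = V_CC − I_C·R_C − I_E·R_E = 8.5 − 1.7×0.68 − 1.71×0.39 = 6.68 V > V_CE(sat), so the active-region assumption holds.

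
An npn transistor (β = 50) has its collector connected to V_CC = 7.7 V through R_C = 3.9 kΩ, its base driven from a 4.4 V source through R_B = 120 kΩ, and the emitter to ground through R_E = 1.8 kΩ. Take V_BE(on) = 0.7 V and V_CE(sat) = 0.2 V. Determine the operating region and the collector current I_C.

active; I_C ≈ 0.87 mA

Assume active. Base-emitter loop: I_B = (V_BB − V_BE)/(R_B + (β+1)R_E) = (4.4 − 0.7)/(120 + 51×1.8) = 0.0175 mA.
I_C = β·I_B = 50×0.0175 = 0.873 mA.
V_CE = V_CC − I_C·R_C − I_E·R_E = 7.7 − 0.873×3.9 − 0.891×1.8 = 2.69 V > V_CE(sat), so the active-region assumption holds.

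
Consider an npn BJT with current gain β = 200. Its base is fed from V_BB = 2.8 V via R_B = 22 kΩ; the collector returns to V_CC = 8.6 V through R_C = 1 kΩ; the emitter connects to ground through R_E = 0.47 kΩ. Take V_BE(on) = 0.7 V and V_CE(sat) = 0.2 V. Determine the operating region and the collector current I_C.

active; I_C ≈ 3.6 mA

Assume active. Base-emitter loop: I_B = (V_BB − V_BE)/(R_B + (β+1)R_E) = (2.8 − 0.7)/(22 + 201×0.47) = 0.018 mA.
I_C = β·I_B = 200×0.018 = 3.61 mA.
V_CE = V_CC − I_C·R_C − I_E·R_E = 8.6 − 3.61×1 − 3.62×0.47 = 3.29 V > V_CE(sat), so the active-region assumption holds.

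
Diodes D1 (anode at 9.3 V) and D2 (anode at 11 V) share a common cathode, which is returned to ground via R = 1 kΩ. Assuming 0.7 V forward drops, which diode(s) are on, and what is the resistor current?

Assume both conduct. Then node N would need to be at both 9.3−0.7 = 8.6 V and 11−0.7 = 10.3 V, which is impossible.
Assume only D2 conducts: V_N = 11 − 0.7 = 10.3 V, so I_R = 10.3/1 = 10.3 mA.
Check D1: its anode-to-cathode voltage is 9.3 − 10.3 = -1 V < 0.7 V, so it is off. The assumption is consistent.

Only D2 conducts; I_R ≈ 10 mA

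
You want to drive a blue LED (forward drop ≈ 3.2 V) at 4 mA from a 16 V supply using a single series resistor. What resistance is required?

The resistor drops V_S − V_D = 16 − 3.2 = 12.8 V at 4 mA.
R = 12.8 V / 4 mA = 3.2 kΩ.

R ≈ 3.2 kΩ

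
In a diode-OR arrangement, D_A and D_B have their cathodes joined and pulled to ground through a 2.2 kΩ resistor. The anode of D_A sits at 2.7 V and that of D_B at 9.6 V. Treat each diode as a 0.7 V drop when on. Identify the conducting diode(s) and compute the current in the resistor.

Only D_B conducts; I_R ≈ 4 mA

Assume both conduct. Then node N would need to be at both 2.7−0.7 = 2 V and 9.6−0.7 = 8.9 V, which is impossible.
Assume only D_B conducts: V_N = 9.6 − 0.7 = 8.9 V, so I_R = 8.9/2.2 = 4.05 mA.
Check D_A: its anode-to-cathode voltage is 2.7 − 8.9 = -6.2 V < 0.7 V, so it is off. The assumption is consistent.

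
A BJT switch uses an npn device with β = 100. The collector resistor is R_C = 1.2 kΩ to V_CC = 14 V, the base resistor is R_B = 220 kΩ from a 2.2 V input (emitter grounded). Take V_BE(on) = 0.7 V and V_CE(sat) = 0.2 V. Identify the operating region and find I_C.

active; I_C ≈ 0.68 mA

Assume active. Base-emitter loop: I_B = (V_BB − V_BE)/R_B = (2.2 − 0.7)/220 = 0.00682 mA.
I_C = β·I_B = 100×0.00682 = 0.682 mA.
V_CE = V_CC − I_C·R_C = 14 − 0.682×1.2 = 13.2 V > V_CE(sat), so the active-region assumption holds.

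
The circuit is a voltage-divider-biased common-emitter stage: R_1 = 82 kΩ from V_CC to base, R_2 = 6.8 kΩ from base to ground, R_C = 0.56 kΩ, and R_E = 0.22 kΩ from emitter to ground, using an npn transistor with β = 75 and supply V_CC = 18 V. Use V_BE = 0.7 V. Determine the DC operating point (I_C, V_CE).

I_C ≈ 2.2 mA, V_CE ≈ 16 V

Thevenize the base divider: V_Th = V_CC·R_2/(R_1+R_2) = 18×6.8/88.8 = 1.38 V, R_Th = R_1‖R_2 = 6.28 kΩ.
Base-emitter loop: V_Th = I_B·R_Th + V_BE + (β+1)I_B·R_E, so I_B = (1.38 − 0.7) / (6.28 + 76×0.22) = 0.0295 mA.
I_C = β·I_B = 75×0.0295 = 2.21 mA, and I_E = (β+1)I_B = 2.24 mA.
V_CE = V_CC − I_C·R_C − I_E·R_E = 18 − 2.21×0.56 − 2.24×0.22 = 16.3 V.
V_CE = 16.3 V > 0.2 V confirms active-region operation.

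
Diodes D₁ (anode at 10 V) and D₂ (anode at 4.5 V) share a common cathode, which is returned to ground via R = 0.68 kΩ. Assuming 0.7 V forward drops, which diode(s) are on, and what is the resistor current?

Only D₁ conducts; I_R ≈ 14 mA

Assume both conduct. Then node N would need to be at both 10−0.7 = 9.3 V and 4.5−0.7 = 3.8 V, which is impossible.
Assume only D₁ conducts: V_N = 10 − 0.7 = 9.3 V, so I_R = 9.3/0.68 = 13.7 mA.
Check D₂: its anode-to-cathode voltage is 4.5 − 9.3 = -4.8 V < 0.7 V, so it is off. The assumption is consistent.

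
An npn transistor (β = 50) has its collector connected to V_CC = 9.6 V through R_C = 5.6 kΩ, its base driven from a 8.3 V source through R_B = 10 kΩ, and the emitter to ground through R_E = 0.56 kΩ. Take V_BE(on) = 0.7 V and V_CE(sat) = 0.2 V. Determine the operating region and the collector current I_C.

Assume active: I_B = (8.3 − 0.7)/(10 + 51×0.56) = 0.197 mA, I_C = β·I_B = 9.85 mA.
Then V_CE = 9.6 − 9.85×5.6 − 10.1×0.56 = -51.2 V < 0.2 V — the active assumption fails.
Re-solve with V_CE = 0.2 V. KCL at the emitter: V_E/R_E = (V_BB−0.7−V_E)/R_B + (V_CC−0.2−V_E)/R_C, giving V_E = 1.18 V.
I_C = (V_CC − 0.2 − V_E)/R_C = (9.4 − 1.18)/5.6 = 1.47 mA.
Check: I_B = (7.6 − 1.18)/10 = 0.642 mA, and β·I_B = 32.1 mA > I_C, confirming saturation.

saturation; I_C ≈ 1.5 mA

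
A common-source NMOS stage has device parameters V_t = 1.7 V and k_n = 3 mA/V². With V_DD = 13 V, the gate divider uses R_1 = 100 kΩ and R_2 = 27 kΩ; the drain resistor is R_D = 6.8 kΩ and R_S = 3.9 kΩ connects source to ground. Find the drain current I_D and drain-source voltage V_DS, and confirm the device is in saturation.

V_G = V_DD·R_2/(R_1+R_2) = 13×27/127 = 2.76 V.
Assume saturation: I_D = (k_n/2)(V_GS − V_t)² with V_GS = V_G − I_D·R_S = 2.76 − 3.9·I_D.
Substituting gives 22.8·I_D² − 13.4·I_D + 1.7 = 0, with roots I_D = 0.183 or 0.406 mA.
The root I_D = 0.406 mA gives V_GS = 1.18 V ≤ V_t, so take I_D = 0.183 mA.
Then V_GS = 2.05 V and V_DS = V_DD − I_D(R_D+R_S) = 13 − 0.183×10.7 = 11 V.
Saturation requires V_DS ≥ V_GS − V_t = 0.349 V; 11 ≥ 0.349 ✓.

I_D ≈ 0.18 mA, V_DS ≈ 11 V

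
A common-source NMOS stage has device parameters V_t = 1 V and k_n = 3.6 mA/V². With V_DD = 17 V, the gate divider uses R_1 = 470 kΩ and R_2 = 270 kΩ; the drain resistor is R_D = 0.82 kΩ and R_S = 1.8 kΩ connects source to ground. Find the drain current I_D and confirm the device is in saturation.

V_G = V_DD·R_2/(R_1+R_2) = 17×270/740 = 6.2 V.
Assume saturation: I_D = (k_n/2)(V_GS − V_t)² with V_GS = V_G − I_D·R_S = 6.2 − 1.8·I_D.
Substituting gives 5.83·I_D² − 34.7·I_D + 48.7 = 0, with roots I_D = 2.27 or 3.69 mA.
The root I_D = 3.69 mA gives V_GS = -0.431 V ≤ V_t, so take I_D = 2.27 mA.
Then V_GS = 2.12 V and V_DS = V_DD − I_D(R_D+R_S) = 17 − 2.27×2.62 = 11.1 V.
Saturation requires V_DS ≥ V_GS − V_t = 1.12 V; 11.1 ≥ 1.12 ✓.

I_D ≈ 2.3 mA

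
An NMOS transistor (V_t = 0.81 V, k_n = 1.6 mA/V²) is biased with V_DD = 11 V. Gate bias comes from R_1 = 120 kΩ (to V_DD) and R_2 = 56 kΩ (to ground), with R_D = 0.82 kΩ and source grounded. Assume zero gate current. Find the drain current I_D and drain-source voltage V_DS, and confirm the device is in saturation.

I_D ≈ 5.8 mA, V_DS ≈ 6.3 V

V_G = V_DD·R_2/(R_1+R_2) = 11×56/176 = 3.5 V. With the source grounded, V_GS = V_G = 3.5 V.
Assume saturation: I_D = (k_n/2)(V_GS − V_t)² = (1.6/2)×(3.5 − 0.81)² = 0.8×2.69² = 5.79 mA.
V_DS = V_DD − I_D·R_D = 11 − 5.79×0.82 = 6.25 V.
Saturation requires V_DS ≥ V_GS − V_t = 2.69 V; 6.25 ≥ 2.69 ✓.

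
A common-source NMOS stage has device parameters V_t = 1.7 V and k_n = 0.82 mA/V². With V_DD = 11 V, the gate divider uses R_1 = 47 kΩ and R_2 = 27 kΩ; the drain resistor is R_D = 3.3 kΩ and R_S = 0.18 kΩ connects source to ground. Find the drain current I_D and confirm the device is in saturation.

I_D ≈ 1.7 mA

V_G = V_DD·R_2/(R_1+R_2) = 11×27/74 = 4.01 V.
Assume saturation: I_D = (k_n/2)(V_GS − V_t)² with V_GS = V_G − I_D·R_S = 4.01 − 0.18·I_D.
Substituting gives 0.0133·I_D² − 1.34·I_D + 2.19 = 0, with roots I_D = 1.66 or 99.3 mA.
The root I_D = 99.3 mA gives V_GS = -13.9 V ≤ V_t, so take I_D = 1.66 mA.
Then V_GS = 3.71 V and V_DS = V_DD − I_D(R_D+R_S) = 11 − 1.66×3.48 = 5.21 V.
Saturation requires V_DS ≥ V_GS − V_t = 2.01 V; 5.21 ≥ 2.01 ✓.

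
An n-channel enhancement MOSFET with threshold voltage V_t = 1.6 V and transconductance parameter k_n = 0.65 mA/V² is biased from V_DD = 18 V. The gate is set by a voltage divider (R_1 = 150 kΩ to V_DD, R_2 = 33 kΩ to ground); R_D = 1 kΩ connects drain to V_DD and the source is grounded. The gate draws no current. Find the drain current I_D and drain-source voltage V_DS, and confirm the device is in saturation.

V_G = V_DD·R_2/(R_1+R_2) = 18×33/183 = 3.25 V. With the source grounded, V_GS = V_G = 3.25 V.
Assume saturation: I_D = (k_n/2)(V_GS − V_t)² = (0.65/2)×(3.25 − 1.6)² = 0.325×1.65² = 0.88 mA.
V_DS = V_DD − I_D·R_D = 18 − 0.88×1 = 17.1 V.
Saturation requires V_DS ≥ V_GS − V_t = 1.65 V; 17.1 ≥ 1.65 ✓.

I_D ≈ 0.88 mA, V_DS ≈ 17 V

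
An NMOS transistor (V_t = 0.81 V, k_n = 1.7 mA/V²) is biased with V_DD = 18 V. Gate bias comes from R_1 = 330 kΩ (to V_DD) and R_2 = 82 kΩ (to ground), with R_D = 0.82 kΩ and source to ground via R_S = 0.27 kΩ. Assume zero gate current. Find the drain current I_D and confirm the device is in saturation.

I_D ≈ 3.1 mA

V_G = V_DD·R_2/(R_1+R_2) = 18×82/412 = 3.58 V.
Assume saturation: I_D = (k_n/2)(V_GS − V_t)² with V_GS = V_G − I_D·R_S = 3.58 − 0.27·I_D.
Substituting gives 0.062·I_D² − 2.27·I_D + 6.53 = 0, with roots I_D = 3.14 or 33.5 mA.
The root I_D = 33.5 mA gives V_GS = -5.47 V ≤ V_t, so take I_D = 3.14 mA.
Then V_GS = 2.73 V and V_DS = V_DD − I_D(R_D+R_S) = 18 − 3.14×1.09 = 14.6 V.
Saturation requires V_DS ≥ V_GS − V_t = 1.92 V; 14.6 ≥ 1.92 ✓.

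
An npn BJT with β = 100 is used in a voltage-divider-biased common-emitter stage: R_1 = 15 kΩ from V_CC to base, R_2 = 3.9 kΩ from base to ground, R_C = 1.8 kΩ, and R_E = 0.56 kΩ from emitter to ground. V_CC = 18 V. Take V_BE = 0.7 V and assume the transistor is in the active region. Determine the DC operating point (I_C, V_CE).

Thevenize the base divider: V_Th = V_CC·R_2/(R_1+R_2) = 18×3.9/18.9 = 3.71 V, R_Th = R_1‖R_2 = 3.1 kΩ.
Base-emitter loop: V_Th = I_B·R_Th + V_BE + (β+1)I_B·R_E, so I_B = (3.71 − 0.7) / (3.1 + 101×0.56) = 0.0505 mA.
I_C = β·I_B = 100×0.0505 = 5.05 mA, and I_E = (β+1)I_B = 5.1 mA.
V_CE = V_CC − I_C·R_C − I_E·R_E = 18 − 5.05×1.8 − 5.1×0.56 = 6.05 V.
V_CE = 6.05 V > 0.2 V confirms active-region operation.

I_C ≈ 5.1 mA, V_CE ≈ 6 V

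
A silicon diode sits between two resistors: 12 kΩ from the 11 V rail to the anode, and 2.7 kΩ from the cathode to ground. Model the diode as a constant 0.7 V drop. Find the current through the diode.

The two resistors are in series with the diode, so KVL gives 11 = I·12 + 0.7 + I·2.7.
I = (11 − 0.7) / (12 + 2.7) kΩ = 10.3 / 14.7 = 0.701 mA.

I ≈ 0.7 mA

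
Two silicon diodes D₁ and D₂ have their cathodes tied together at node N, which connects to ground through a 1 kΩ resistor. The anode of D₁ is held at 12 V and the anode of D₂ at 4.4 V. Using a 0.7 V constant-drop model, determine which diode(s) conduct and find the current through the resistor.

Only D₁ conducts; I_R ≈ 11 mA

Assume both conduct. Then node N would need to be at both 12−0.7 = 11.3 V and 4.4−0.7 = 3.7 V, which is impossible.
Assume only D₁ conducts: V_N = 12 − 0.7 = 11.3 V, so I_R = 11.3/1 = 11.3 mA.
Check D₂: its anode-to-cathode voltage is 4.4 − 11.3 = -6.9 V < 0.7 V, so it is off. The assumption is consistent.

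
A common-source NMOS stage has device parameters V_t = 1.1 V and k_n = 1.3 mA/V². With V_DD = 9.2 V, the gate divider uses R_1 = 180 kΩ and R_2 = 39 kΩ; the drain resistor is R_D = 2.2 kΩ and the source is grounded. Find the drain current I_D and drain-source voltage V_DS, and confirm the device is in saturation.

I_D ≈ 0.19 mA, V_DS ≈ 8.8 V

V_G = V_DD·R_2/(R_1+R_2) = 9.2×39/219 = 1.64 V. With the source grounded, V_GS = V_G = 1.64 V.
Assume saturation: I_D = (k_n/2)(V_GS − V_t)² = (1.3/2)×(1.64 − 1.1)² = 0.65×0.538² = 0.188 mA.
V_DS = V_DD − I_D·R_D = 9.2 − 0.188×2.2 = 8.79 V.
Saturation requires V_DS ≥ V_GS − V_t = 0.538 V; 8.79 ≥ 0.538 ✓.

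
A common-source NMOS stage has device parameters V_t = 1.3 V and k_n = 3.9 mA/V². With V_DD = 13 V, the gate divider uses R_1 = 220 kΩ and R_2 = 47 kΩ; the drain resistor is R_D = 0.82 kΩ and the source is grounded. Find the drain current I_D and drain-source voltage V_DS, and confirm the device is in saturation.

I_D ≈ 1.9 mA, V_DS ≈ 11 V

V_G = V_DD·R_2/(R_1+R_2) = 13×47/267 = 2.29 V. With the source grounded, V_GS = V_G = 2.29 V.
Assume saturation: I_D = (k_n/2)(V_GS − V_t)² = (3.9/2)×(2.29 − 1.3)² = 1.95×0.988² = 1.9 mA.
V_DS = V_DD − I_D·R_D = 13 − 1.9×0.82 = 11.4 V.
Saturation requires V_DS ≥ V_GS − V_t = 0.988 V; 11.4 ≥ 0.988 ✓.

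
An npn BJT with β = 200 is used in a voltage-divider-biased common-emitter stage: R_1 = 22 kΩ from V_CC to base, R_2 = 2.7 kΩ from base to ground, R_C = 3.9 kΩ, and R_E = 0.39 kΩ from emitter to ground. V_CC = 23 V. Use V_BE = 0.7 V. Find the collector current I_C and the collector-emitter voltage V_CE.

Thevenize the base divider: V_Th = V_CC·R_2/(R_1+R_2) = 23×2.7/24.7 = 2.51 V, R_Th = R_1‖R_2 = 2.4 kΩ.
Base-emitter loop: V_Th = I_B·R_Th + V_BE + (β+1)I_B·R_E, so I_B = (2.51 − 0.7) / (2.4 + 201×0.39) = 0.0225 mA.
I_C = β·I_B = 200×0.0225 = 4.49 mA, and I_E = (β+1)I_B = 4.51 mA.
V_CE = V_CC − I_C·R_C − I_E·R_E = 23 − 4.49×3.9 − 4.51×0.39 = 3.73 V.
V_CE = 3.73 V > 0.2 V confirms active-region operation.

I_C ≈ 4.5 mA, V_CE ≈ 3.7 V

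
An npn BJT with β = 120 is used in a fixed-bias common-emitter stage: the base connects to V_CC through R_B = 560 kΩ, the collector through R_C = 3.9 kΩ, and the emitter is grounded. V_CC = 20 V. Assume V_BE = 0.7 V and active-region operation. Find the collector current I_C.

Base loop: V_CC = I_B·R_B + V_BE, so I_B = (20 − 0.7)/560 kΩ = 0.0345 mA.
In the active region I_C = β·I_B = 120 × 0.0345 = 4.14 mA.
Collector loop: V_CE = V_CC − I_C·R_C = 20 − 4.14×3.9 = 3.87 V.
Since V_CE = 3.87 V > V_CE(sat) ≈ 0.2 V, the transistor is in the active region as assumed.

I_C ≈ 4.1 mA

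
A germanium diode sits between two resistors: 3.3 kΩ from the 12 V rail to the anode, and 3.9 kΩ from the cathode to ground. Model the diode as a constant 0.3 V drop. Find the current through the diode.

I ≈ 1.6 mA

The two resistors are in series with the diode, so KVL gives 12 = I·3.3 + 0.3 + I·3.9.
I = (12 − 0.3) / (3.3 + 3.9) kΩ = 11.7 / 7.2 = 1.62 mA.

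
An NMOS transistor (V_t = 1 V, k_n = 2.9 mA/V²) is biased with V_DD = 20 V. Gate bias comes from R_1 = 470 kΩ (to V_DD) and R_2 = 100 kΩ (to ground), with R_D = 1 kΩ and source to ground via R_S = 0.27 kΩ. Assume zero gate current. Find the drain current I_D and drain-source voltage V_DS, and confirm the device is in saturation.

V_G = V_DD·R_2/(R_1+R_2) = 20×100/570 = 3.51 V.
Assume saturation: I_D = (k_n/2)(V_GS − V_t)² with V_GS = V_G − I_D·R_S = 3.51 − 0.27·I_D.
Substituting gives 0.106·I_D² − 2.96·I_D + 9.13 = 0, with roots I_D = 3.52 or 24.5 mA.
The root I_D = 24.5 mA gives V_GS = -3.11 V ≤ V_t, so take I_D = 3.52 mA.
Then V_GS = 2.56 V and V_DS = V_DD − I_D(R_D+R_S) = 20 − 3.52×1.27 = 15.5 V.
Saturation requires V_DS ≥ V_GS − V_t = 1.56 V; 15.5 ≥ 1.56 ✓.

I_D ≈ 3.5 mA, V_DS ≈ 16 V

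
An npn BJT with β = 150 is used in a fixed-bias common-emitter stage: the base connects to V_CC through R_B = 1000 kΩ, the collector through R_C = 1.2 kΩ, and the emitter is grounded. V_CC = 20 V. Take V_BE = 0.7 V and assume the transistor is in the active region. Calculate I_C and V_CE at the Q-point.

I_C ≈ 2.9 mA, V_CE ≈ 17 V

Base loop: V_CC = I_B·R_B + V_BE, so I_B = (20 − 0.7)/1000 kΩ = 0.0193 mA.
In the active region I_C = β·I_B = 150 × 0.0193 = 2.9 mA.
Collector loop: V_CE = V_CC − I_C·R_C = 20 − 2.9×1.2 = 16.5 V.
Since V_CE = 16.5 V > V_CE(sat) ≈ 0.2 V, the transistor is in the active region as assumed.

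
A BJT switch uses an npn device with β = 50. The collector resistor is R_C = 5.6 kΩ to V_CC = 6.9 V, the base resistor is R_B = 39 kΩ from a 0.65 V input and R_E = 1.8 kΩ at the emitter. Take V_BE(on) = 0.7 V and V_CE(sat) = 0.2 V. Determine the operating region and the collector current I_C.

cutoff; I_C ≈ 0

V_BB = 0.65 V ≤ V_BE(on) = 0.7 V, so the base-emitter junction is not forward biased.
The transistor is in cutoff: I_B = I_C = 0.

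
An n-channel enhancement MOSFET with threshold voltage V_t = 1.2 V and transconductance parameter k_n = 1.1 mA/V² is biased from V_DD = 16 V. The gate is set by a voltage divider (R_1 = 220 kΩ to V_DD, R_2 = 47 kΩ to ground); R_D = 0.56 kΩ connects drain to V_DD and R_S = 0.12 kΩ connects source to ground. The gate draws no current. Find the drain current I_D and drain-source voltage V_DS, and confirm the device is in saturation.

V_G = V_DD·R_2/(R_1+R_2) = 16×47/267 = 2.82 V.
Assume saturation: I_D = (k_n/2)(V_GS − V_t)² with V_GS = V_G − I_D·R_S = 2.82 − 0.12·I_D.
Substituting gives 0.00792·I_D² − 1.21·I_D + 1.44 = 0, with roots I_D = 1.19 or 152 mA.
The root I_D = 152 mA gives V_GS = -15.4 V ≤ V_t, so take I_D = 1.19 mA.
Then V_GS = 2.67 V and V_DS = V_DD − I_D(R_D+R_S) = 16 − 1.19×0.68 = 15.2 V.
Saturation requires V_DS ≥ V_GS − V_t = 1.47 V; 15.2 ≥ 1.47 ✓.

I_D ≈ 1.2 mA, V_DS ≈ 15 V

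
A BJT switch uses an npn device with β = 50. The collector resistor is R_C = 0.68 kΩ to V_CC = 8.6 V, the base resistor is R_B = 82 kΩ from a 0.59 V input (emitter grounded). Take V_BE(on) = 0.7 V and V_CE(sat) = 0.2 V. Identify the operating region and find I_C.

cutoff; I_C ≈ 0

V_BB = 0.59 V ≤ V_BE(on) = 0.7 V, so the base-emitter junction is not forward biased.
The transistor is in cutoff: I_B = I_C = 0.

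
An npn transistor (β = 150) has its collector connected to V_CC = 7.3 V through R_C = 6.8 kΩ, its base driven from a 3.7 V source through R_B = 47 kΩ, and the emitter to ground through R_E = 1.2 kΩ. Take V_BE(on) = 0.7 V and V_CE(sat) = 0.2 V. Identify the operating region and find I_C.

saturation; I_C ≈ 0.88 mA

Assume active: I_B = (3.7 − 0.7)/(47 + 151×1.2) = 0.0131 mA, I_C = β·I_B = 1.97 mA.
Then V_CE = 7.3 − 1.97×6.8 − 1.99×1.2 = -8.49 V < 0.2 V — the active assumption fails.
Re-solve with V_CE = 0.2 V. KCL at the emitter: V_E/R_E = (V_BB−0.7−V_E)/R_B + (V_CC−0.2−V_E)/R_C, giving V_E = 1.11 V.
I_C = (V_CC − 0.2 − V_E)/R_C = (7.1 − 1.11)/6.8 = 0.881 mA.
Check: I_B = (3 − 1.11)/47 = 0.0403 mA, and β·I_B = 6.04 mA > I_C, confirming saturation.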